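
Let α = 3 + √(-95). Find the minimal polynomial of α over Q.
m_α(x) = x^2 - 6x + 104

From α - 3 = √(-95), squaring gives (α - 3)^2 = -95, i.e. α^2 - 6α + 9 = -95, so α^2 - 6α + 104 = 0. The discriminant of x^2 - 6x + 104 is (-6)^2 - 4·(104) = 36 - 416 = -380, and 4·(-95) is not a perfect square in Q since -95 is squarefree and ≠ 1. Hence x^2 - 6x + 104 is irreducible over Q and is the minimal polynomial of α.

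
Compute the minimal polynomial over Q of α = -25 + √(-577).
m_α(x) = x^2 + 50x + 1202

From α + 25 = √(-577), squaring gives (α + 25)^2 = -577, i.e. α^2 + 50α + 625 = -577, so α^2 + 50α + 1202 = 0. The discriminant of x^2 + 50x + 1202 is (50)^2 - 4·(1202) = 2500 - 4808 = -2308, and 4·(-577) is not a perfect square in Q since -577 is squarefree and ≠ 1. Hence x^2 + 50x + 1202 is irreducible over Q and is the minimal polynomial of α.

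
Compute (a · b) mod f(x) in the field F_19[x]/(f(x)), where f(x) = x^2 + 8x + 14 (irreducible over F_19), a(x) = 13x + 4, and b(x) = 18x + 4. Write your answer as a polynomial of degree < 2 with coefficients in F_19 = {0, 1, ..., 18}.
a · b ≡ 8 (mod f(x))

Multiply in F_19[x]: a(x)·b(x) = (13x + 4)·(18x + 4) = 6x^2 + 10x + 16. This has degree ≥ 2, so divide by f(x) over F_19: 6x^2 + 10x + 16 = (6)·(x^2 + 8x + 14) + (8). Hence a·b ≡ 8 (mod f). (F_19[x]/(f) is a field with 19^2 = 361 elements since f is irreducible of degree 2.)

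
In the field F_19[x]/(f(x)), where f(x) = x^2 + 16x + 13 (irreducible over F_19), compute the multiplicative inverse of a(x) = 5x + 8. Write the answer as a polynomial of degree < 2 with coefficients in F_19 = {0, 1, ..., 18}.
a(x)^(-1) ≡ 6x + 18 (mod f(x))

Since f is irreducible over F_19, F_19[x]/(f) is a field and a(x) ≠ 0 has an inverse. Apply the extended Euclidean algorithm to f(x) and a(x) in F_19[x]: f(x) = (4x + 12)·a(x) + (12). The last nonzero remainder is the constant 12 = gcd(f, a) in F_19. Back-substituting through the division chain expresses 12 = s(x)·a(x) + t(x)·f(x) with s(x) ≡ 15x + 7 (mod f), so (15x + 7)·a(x) ≡ 12 (mod f). Multiplying by 12^(-1) ≡ 8 in F_19 gives a(x)^(-1) ≡ 8·(15x + 7) ≡ 6x + 18 (mod f). Check: (5x + 8)·(6x + 18) = 11x^2 + 5x + 11 ≡ 1 (mod x^2 + 16x + 13).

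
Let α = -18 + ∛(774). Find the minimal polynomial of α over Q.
m_α(x) = x^3 + 54x^2 + 972x + 5058

Set β = α + 18 = ∛(774), so β^3 = 774. Then (α + 18)^3 - 774 = 0, i.e. α is a root of g(x) = (x + 18)^3 - 774 = x^3 + 54x^2 + 972x + 5058. Since g(x) = h(x + 18) where h(x) = x^3 - 774, and h is irreducible over Q (because 774 is not a perfect cube, so h has no rational root, and a monic cubic with no rational root is irreducible), g is also irreducible (irreducibility is preserved under the substitution x → x + 18). Hence m_α(x) = x^3 + 54x^2 + 972x + 5058.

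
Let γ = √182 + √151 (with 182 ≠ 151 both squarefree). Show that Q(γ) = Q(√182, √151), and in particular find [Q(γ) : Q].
[Q(γ) : Q] = 4 (equivalently, Q(γ) = Q(√182, √151))

Obviously Q(γ) ⊆ Q(√182, √151), and [Q(√182, √151):Q] = 4 (since 182, 151 are distinct squarefree integers > 1 with 27482 not a perfect square). To show equality we compute the minimal polynomial of γ. From γ = √182 + √151: γ^2 = 182 + 2√(27482) + 151 = 333 + 2√(27482), so γ^2 - 333 = 2√(27482); squaring, (γ^2 - 333)^2 = 4·27482, i.e. γ^4 - 666γ^2 + 110889 - 109928 = 0, i.e. γ^4 - 666γ^2 + 961 = 0. So γ is a root of x^4 - 666x^2 + 961. This polynomial is irreducible over Q: it has no rational root (each ±√182 ± √151 is irrational), and any factorization into two quadratics over Q would force √(27482) ∈ Q (pairing opposite roots) or √182, √151 ∈ Q (other pairings), all impossible. Hence [Q(γ):Q] = 4 = [Q(√182, √151):Q], so Q(γ) = Q(√182, √151).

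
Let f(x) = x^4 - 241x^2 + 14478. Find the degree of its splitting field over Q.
[K : Q] = 4

Solving the quadratic in x^2: x^2 = (241 ± √(241^2 - 4·14478))/2 = (241 ± √169)/2 = (241 ± 13)/2, giving x^2 = 127 or x^2 = 114. So f(x) = (x^2 - 127)(x^2 - 114) and the roots of f are ±√127, ±√114. Hence the splitting field is K = Q(√127, √114). Since 127 and 114 are distinct squarefree integers > 1, their product 14478 is not a perfect square, so √114 ∉ Q(√127). By the tower law [K:Q] = [Q(√127,√114):Q(√127)] · [Q(√127):Q] = 2 · 2 = 4.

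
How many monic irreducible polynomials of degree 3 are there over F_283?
There are 7554968 monic irreducible polynomials of degree 3 over F_283

Each element of F_{283^3} that lies in no proper subfield is a root of exactly one monic irreducible of degree 3 over F_283, and each such polynomial has 3 distinct roots in F_{283^3}. By Möbius inversion the count is N_283(3) = (1/3) Σ_{d|3} μ(3/d) · 283^d = (1/3)(μ(3)·283^1 + μ(1)·283^3) = 22664904/3 = 7554968.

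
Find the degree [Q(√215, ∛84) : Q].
[Q(√215, ∛84) : Q] = 6

Let L = Q(√215, ∛84). Since Q(√215) ⊂ L and [Q(√215):Q] = 2, the tower law gives 2 | [L:Q]. Likewise Q(∛84) ⊂ L with [Q(∛84):Q] = 3 (because 84 is not a perfect cube), so 3 | [L:Q]. As gcd(2,3) = 1, [L:Q] is divisible by 6. Conversely L is generated over Q by √215 and ∛84, so [L:Q] ≤ 2·3 = 6. Therefore [Q(√215, ∛84) : Q] = 6.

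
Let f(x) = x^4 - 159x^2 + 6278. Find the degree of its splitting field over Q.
[K : Q] = 4

Solving the quadratic in x^2: x^2 = (159 ± √(159^2 - 4·6278))/2 = (159 ± √169)/2 = (159 ± 13)/2, giving x^2 = 86 or x^2 = 73. So f(x) = (x^2 - 86)(x^2 - 73) and the roots of f are ±√86, ±√73. Hence the splitting field is K = Q(√86, √73). Since 86 and 73 are distinct squarefree integers > 1, their product 6278 is not a perfect square, so √73 ∉ Q(√86). By the tower law [K:Q] = [Q(√86,√73):Q(√86)] · [Q(√86):Q] = 2 · 2 = 4.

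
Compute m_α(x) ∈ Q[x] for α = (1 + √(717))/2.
m_α(x) = x^2 - x - 179

From 2α - 1 = √(717), squaring gives (2α - 1)^2 = 717, i.e. 4α^2 - 4α + 1 = 717, so α^2 - α + (1 - 717)/4 = 0. Since 717 ≡ 1 (mod 4), (1 - 717)/4 = -179 ∈ Z. The polynomial x^2 - x - 179 has discriminant 1 - 4·(-179) = 717, which is not a perfect square in Q (d = 717 is squarefree and ≠ 1), so x^2 - x - 179 is irreducible over Q. It is the minimal polynomial of α.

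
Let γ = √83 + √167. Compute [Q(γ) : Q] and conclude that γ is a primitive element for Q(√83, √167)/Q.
[Q(γ) : Q] = 4 (equivalently, Q(γ) = Q(√83, √167))

Obviously Q(γ) ⊆ Q(√83, √167), and [Q(√83, √167):Q] = 4 (since 83, 167 are distinct squarefree integers > 1 with 13861 not a perfect square). To show equality we compute the minimal polynomial of γ. From γ = √83 + √167: γ^2 = 83 + 2√(13861) + 167 = 250 + 2√(13861), so γ^2 - 250 = 2√(13861); squaring, (γ^2 - 250)^2 = 4·13861, i.e. γ^4 - 500γ^2 + 62500 - 55444 = 0, i.e. γ^4 - 500γ^2 + 7056 = 0. So γ is a root of x^4 - 500x^2 + 7056. This polynomial is irreducible over Q: it has no rational root (each ±√83 ± √167 is irrational), and any factorization into two quadratics over Q would force √(13861) ∈ Q (pairing opposite roots) or √83, √167 ∈ Q (other pairings), all impossible. Hence [Q(γ):Q] = 4 = [Q(√83, √167):Q], so Q(γ) = Q(√83, √167).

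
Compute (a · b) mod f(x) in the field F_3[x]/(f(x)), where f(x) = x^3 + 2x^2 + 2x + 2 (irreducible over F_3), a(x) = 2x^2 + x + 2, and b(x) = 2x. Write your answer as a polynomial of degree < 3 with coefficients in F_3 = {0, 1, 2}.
a · b ≡ 2x + 1 (mod f(x))

Multiply in F_3[x]: a(x)·b(x) = (2x^2 + x + 2)·(2x) = x^3 + 2x^2 + x. This has degree ≥ 3, so divide by f(x) over F_3: x^3 + 2x^2 + x = (1)·(x^3 + 2x^2 + 2x + 2) + (2x + 1). Hence a·b ≡ 2x + 1 (mod f). (F_3[x]/(f) is a field with 3^3 = 27 elements since f is irreducible of degree 3.)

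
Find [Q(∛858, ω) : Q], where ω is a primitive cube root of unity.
[Q(∛858, ω) : Q] = 6

[Q(∛858):Q] = 3 (min poly x^3 - 858, irreducible since 858 is not a perfect cube). [Q(ω):Q] = 2 (min poly x^2 + x + 1). Since Q(∛858) ⊂ R and ω ∉ R, we have ω ∉ Q(∛858), so x^2 + x + 1 remains irreducible over Q(∛858) and [Q(∛858, ω) : Q(∛858)] = 2. By the tower law, [Q(∛858, ω) : Q] = 3 · 2 = 6. (In fact Q(∛858, ω) is the splitting field of x^3 - 858 over Q.)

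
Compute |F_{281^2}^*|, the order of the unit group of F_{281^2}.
|F_{281^2}^*| = 78960

F_{281^2} has 281^2 = 78961 elements; its multiplicative group consists of all nonzero elements, so |F_{281^2}^*| = 78961 - 1 = 78960. (It is cyclic since any finite subgroup of the multiplicative group of a field is cyclic.)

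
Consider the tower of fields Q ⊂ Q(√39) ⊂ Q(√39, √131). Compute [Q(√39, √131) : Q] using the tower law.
[Q(√39, √131) : Q] = 4

[Q(√39):Q] = 2 (min poly x^2 - 39, irreducible since 39 is squarefree > 1). For the top step, suppose √131 ∈ Q(√39), say √131 = c + d√39 with c, d ∈ Q. Squaring: 131 = c^2 + 39d^2 + 2cd√39. Since √39 ∉ Q this forces 2cd = 0. If d = 0 then √131 = c ∈ Q, contradicting 131 squarefree > 1. If c = 0 then 131 = 39d^2, so 39·131 = (39d)^2 is a perfect square in Q — but 39·131 = 5109 is not a perfect square (since 39 and 131 are distinct squarefree integers). Contradiction. Hence √131 ∉ Q(√39), so x^2 - 131 stays irreducible over Q(√39) and [Q(√39, √131) : Q(√39)] = 2. By the tower law, [Q(√39, √131) : Q] = 2 · 2 = 4.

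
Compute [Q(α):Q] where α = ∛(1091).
[Q(α):Q] = 3

The minimal polynomial of α is x^3 - 1091, irreducible over Q since 1091 is not a perfect cube (so x^3 - 1091 has no rational root). Hence [Q(α):Q] = deg(m_α) = 3.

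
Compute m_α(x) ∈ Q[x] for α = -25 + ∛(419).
m_α(x) = x^3 + 75x^2 + 1875x + 15206

Set β = α + 25 = ∛(419), so β^3 = 419. Then (α + 25)^3 - 419 = 0, i.e. α is a root of g(x) = (x + 25)^3 - 419 = x^3 + 75x^2 + 1875x + 15206. Since g(x) = h(x + 25) where h(x) = x^3 - 419, and h is irreducible over Q (because 419 is not a perfect cube, so h has no rational root, and a monic cubic with no rational root is irreducible), g is also irreducible (irreducibility is preserved under the substitution x → x + 25). Hence m_α(x) = x^3 + 75x^2 + 1875x + 15206.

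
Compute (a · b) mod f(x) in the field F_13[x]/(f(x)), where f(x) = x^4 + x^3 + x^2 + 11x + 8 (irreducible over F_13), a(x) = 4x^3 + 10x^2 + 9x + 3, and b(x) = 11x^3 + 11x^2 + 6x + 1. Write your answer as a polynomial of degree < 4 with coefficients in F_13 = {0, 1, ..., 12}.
a · b ≡ 4x^3 + 3x^2 + 7x + 8 (mod f(x))

Multiply in F_13[x]: a(x)·b(x) = (4x^3 + 10x^2 + 9x + 3)·(11x^3 + 11x^2 + 6x + 1) = 5x^6 + 11x^5 + 12x^4 + x^3 + 6x^2 + x + 3. This has degree ≥ 4, so divide by f(x) over F_13: 5x^6 + 11x^5 + 12x^4 + x^3 + 6x^2 + x + 3 = (5x^2 + 6x + 1)·(x^4 + x^3 + x^2 + 11x + 8) + (4x^3 + 3x^2 + 7x + 8). Hence a·b ≡ 4x^3 + 3x^2 + 7x + 8 (mod f). (F_13[x]/(f) is a field with 13^4 = 28561 elements since f is irreducible of degree 4.)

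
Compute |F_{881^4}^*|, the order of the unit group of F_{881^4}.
|F_{881^4}^*| = 602425897920

F_{881^4} has 881^4 = 602425897921 elements; its multiplicative group consists of all nonzero elements, so |F_{881^4}^*| = 602425897921 - 1 = 602425897920. (It is cyclic since any finite subgroup of the multiplicative group of a field is cyclic.)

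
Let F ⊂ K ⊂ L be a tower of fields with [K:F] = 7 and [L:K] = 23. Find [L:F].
[L:F] = 161

The tower law says that for any tower of field extensions F ⊂ K ⊂ L with finite degrees, [L:F] = [L:K] · [K:F]. Here this gives [L:F] = 23 · 7 = 161.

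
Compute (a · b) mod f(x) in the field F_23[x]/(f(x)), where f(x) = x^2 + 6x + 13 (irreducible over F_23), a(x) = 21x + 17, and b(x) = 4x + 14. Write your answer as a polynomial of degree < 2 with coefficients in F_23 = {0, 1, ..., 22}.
a · b ≡ 19x + 20 (mod f(x))

Multiply in F_23[x]: a(x)·b(x) = (21x + 17)·(4x + 14) = 15x^2 + 17x + 8. This has degree ≥ 2, so divide by f(x) over F_23: 15x^2 + 17x + 8 = (15)·(x^2 + 6x + 13) + (19x + 20). Hence a·b ≡ 19x + 20 (mod f). (F_23[x]/(f) is a field with 23^2 = 529 elements since f is irreducible of degree 2.)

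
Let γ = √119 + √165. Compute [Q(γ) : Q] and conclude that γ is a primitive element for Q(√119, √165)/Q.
[Q(γ) : Q] = 4 (equivalently, Q(γ) = Q(√119, √165))

Obviously Q(γ) ⊆ Q(√119, √165), and [Q(√119, √165):Q] = 4 (since 119, 165 are distinct squarefree integers > 1 with 19635 not a perfect square). To show equality we compute the minimal polynomial of γ. From γ = √119 + √165: γ^2 = 119 + 2√(19635) + 165 = 284 + 2√(19635), so γ^2 - 284 = 2√(19635); squaring, (γ^2 - 284)^2 = 4·19635, i.e. γ^4 - 568γ^2 + 80656 - 78540 = 0, i.e. γ^4 - 568γ^2 + 2116 = 0. So γ is a root of x^4 - 568x^2 + 2116. This polynomial is irreducible over Q: it has no rational root (each ±√119 ± √165 is irrational), and any factorization into two quadratics over Q would force √(19635) ∈ Q (pairing opposite roots) or √119, √165 ∈ Q (other pairings), all impossible. Hence [Q(γ):Q] = 4 = [Q(√119, √165):Q], so Q(γ) = Q(√119, √165).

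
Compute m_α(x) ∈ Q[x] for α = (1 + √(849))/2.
m_α(x) = x^2 - x - 212

From 2α - 1 = √(849), squaring gives (2α - 1)^2 = 849, i.e. 4α^2 - 4α + 1 = 849, so α^2 - α + (1 - 849)/4 = 0. Since 849 ≡ 1 (mod 4), (1 - 849)/4 = -212 ∈ Z. The polynomial x^2 - x - 212 has discriminant 1 - 4·(-212) = 849, which is not a perfect square in Q (d = 849 is squarefree and ≠ 1), so x^2 - x - 212 is irreducible over Q. It is the minimal polynomial of α.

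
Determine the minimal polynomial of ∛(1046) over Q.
m_α(x) = x^3 - 1046

α satisfies α^3 = 1046, so x^3 - 1046 annihilates α. By the rational root test, a rational root p/q (in lowest terms) of x^3 - 1046 would satisfy p^3 = 1046 q^3, forcing q = 1 and p^3 = 1046; but 1046 is not a perfect cube, contradiction. A monic cubic over Q with no rational root is irreducible (any nontrivial factorization would include a linear factor). Hence x^3 - 1046 is the minimal polynomial of α, and in particular [Q(α):Q] = 3.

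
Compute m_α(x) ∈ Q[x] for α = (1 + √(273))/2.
m_α(x) = x^2 - x - 68

From 2α - 1 = √(273), squaring gives (2α - 1)^2 = 273, i.e. 4α^2 - 4α + 1 = 273, so α^2 - α + (1 - 273)/4 = 0. Since 273 ≡ 1 (mod 4), (1 - 273)/4 = -68 ∈ Z. The polynomial x^2 - x - 68 has discriminant 1 - 4·(-68) = 273, which is not a perfect square in Q (d = 273 is squarefree and ≠ 1), so x^2 - x - 68 is irreducible over Q. It is the minimal polynomial of α.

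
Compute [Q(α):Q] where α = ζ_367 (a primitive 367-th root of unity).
[Q(α):Q] = 366

The minimal polynomial of ζ_367 over Q is the 367-th cyclotomic polynomial Φ_367(x), which is irreducible over Q and has degree φ(367) = 366. Hence [Q(α):Q] = φ(367) = 366.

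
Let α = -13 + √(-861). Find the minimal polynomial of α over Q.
m_α(x) = x^2 + 26x + 1030

From α + 13 = √(-861), squaring gives (α + 13)^2 = -861, i.e. α^2 + 26α + 169 = -861, so α^2 + 26α + 1030 = 0. The discriminant of x^2 + 26x + 1030 is (26)^2 - 4·(1030) = 676 - 4120 = -3444, and 4·(-861) is not a perfect square in Q since -861 is squarefree and ≠ 1. Hence x^2 + 26x + 1030 is irreducible over Q and is the minimal polynomial of α.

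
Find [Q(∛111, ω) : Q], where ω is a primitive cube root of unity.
[Q(∛111, ω) : Q] = 6

[Q(∛111):Q] = 3 (min poly x^3 - 111, irreducible since 111 is not a perfect cube). [Q(ω):Q] = 2 (min poly x^2 + x + 1). Since Q(∛111) ⊂ R and ω ∉ R, we have ω ∉ Q(∛111), so x^2 + x + 1 remains irreducible over Q(∛111) and [Q(∛111, ω) : Q(∛111)] = 2. By the tower law, [Q(∛111, ω) : Q] = 3 · 2 = 6. (In fact Q(∛111, ω) is the splitting field of x^3 - 111 over Q.)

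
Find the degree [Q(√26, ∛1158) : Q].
[Q(√26, ∛1158) : Q] = 6

Let L = Q(√26, ∛1158). Since Q(√26) ⊂ L and [Q(√26):Q] = 2, the tower law gives 2 | [L:Q]. Likewise Q(∛1158) ⊂ L with [Q(∛1158):Q] = 3 (because 1158 is not a perfect cube), so 3 | [L:Q]. As gcd(2,3) = 1, [L:Q] is divisible by 6. Conversely L is generated over Q by √26 and ∛1158, so [L:Q] ≤ 2·3 = 6. Therefore [Q(√26, ∛1158) : Q] = 6.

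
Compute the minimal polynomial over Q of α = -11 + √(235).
m_α(x) = x^2 + 22x - 114

From α + 11 = √(235), squaring gives (α + 11)^2 = 235, i.e. α^2 + 22α + 121 = 235, so α^2 + 22α - 114 = 0. The discriminant of x^2 + 22x - 114 is (22)^2 - 4·(-114) = 484 + 456 = 940, and 4·(235) is not a perfect square in Q since 235 is squarefree and ≠ 1. Hence x^2 + 22x - 114 is irreducible over Q and is the minimal polynomial of α.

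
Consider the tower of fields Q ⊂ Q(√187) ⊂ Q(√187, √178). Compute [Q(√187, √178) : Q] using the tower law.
[Q(√187, √178) : Q] = 4

[Q(√187):Q] = 2 (min poly x^2 - 187, irreducible since 187 is squarefree > 1). For the top step, suppose √178 ∈ Q(√187), say √178 = c + d√187 with c, d ∈ Q. Squaring: 178 = c^2 + 187d^2 + 2cd√187. Since √187 ∉ Q this forces 2cd = 0. If d = 0 then √178 = c ∈ Q, contradicting 178 squarefree > 1. If c = 0 then 178 = 187d^2, so 187·178 = (187d)^2 is a perfect square in Q — but 187·178 = 33286 is not a perfect square (since 187 and 178 are distinct squarefree integers). Contradiction. Hence √178 ∉ Q(√187), so x^2 - 178 stays irreducible over Q(√187) and [Q(√187, √178) : Q(√187)] = 2. By the tower law, [Q(√187, √178) : Q] = 2 · 2 = 4.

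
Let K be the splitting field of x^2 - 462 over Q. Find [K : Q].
[K : Q] = 2

f(x) = x^2 - 462 factors as (x - √462)(x + √462). The splitting field is K = Q(√462). Since 462 is squarefree and > 1, it is not a perfect square, so x^2 - 462 is irreducible over Q and [Q(√462) : Q] = 2. Hence [K : Q] = 2.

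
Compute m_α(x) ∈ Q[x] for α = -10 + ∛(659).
m_α(x) = x^3 + 30x^2 + 300x + 341

Set β = α + 10 = ∛(659), so β^3 = 659. Then (α + 10)^3 - 659 = 0, i.e. α is a root of g(x) = (x + 10)^3 - 659 = x^3 + 30x^2 + 300x + 341. Since g(x) = h(x + 10) where h(x) = x^3 - 659, and h is irreducible over Q (because 659 is not a perfect cube, so h has no rational root, and a monic cubic with no rational root is irreducible), g is also irreducible (irreducibility is preserved under the substitution x → x + 10). Hence m_α(x) = x^3 + 30x^2 + 300x + 341.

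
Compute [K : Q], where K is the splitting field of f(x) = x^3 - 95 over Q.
[K : Q] = 6

The roots of x^3 - 95 are ∛95, ω∛95, ω^2∛95 where ω = e^(2πi/3) is a primitive cube root of unity, so K = Q(∛95, ω). Now [Q(∛95):Q] = 3 (since 95 is not a perfect cube, x^3 - 95 is irreducible) and [Q(ω):Q] = 2. Both 2 and 3 divide [K:Q], and [K:Q] ≤ 3·2 = 6, so [K:Q] = 6. (Equivalently: Q(∛95) ⊂ R but ω ∉ R, so [K : Q(∛95)] = 2.)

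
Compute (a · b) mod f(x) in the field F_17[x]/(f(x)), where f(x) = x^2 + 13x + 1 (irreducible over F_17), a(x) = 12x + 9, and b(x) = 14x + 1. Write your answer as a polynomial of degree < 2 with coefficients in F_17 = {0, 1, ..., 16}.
a · b ≡ 11x + 11 (mod f(x))

Multiply in F_17[x]: a(x)·b(x) = (12x + 9)·(14x + 1) = 15x^2 + 2x + 9. This has degree ≥ 2, so divide by f(x) over F_17: 15x^2 + 2x + 9 = (15)·(x^2 + 13x + 1) + (11x + 11). Hence a·b ≡ 11x + 11 (mod f). (F_17[x]/(f) is a field with 17^2 = 289 elements since f is irreducible of degree 2.)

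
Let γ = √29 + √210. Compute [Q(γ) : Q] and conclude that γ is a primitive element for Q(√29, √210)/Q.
[Q(γ) : Q] = 4 (equivalently, Q(γ) = Q(√29, √210))

Obviously Q(γ) ⊆ Q(√29, √210), and [Q(√29, √210):Q] = 4 (since 29, 210 are distinct squarefree integers > 1 with 6090 not a perfect square). To show equality we compute the minimal polynomial of γ. From γ = √29 + √210: γ^2 = 29 + 2√(6090) + 210 = 239 + 2√(6090), so γ^2 - 239 = 2√(6090); squaring, (γ^2 - 239)^2 = 4·6090, i.e. γ^4 - 478γ^2 + 57121 - 24360 = 0, i.e. γ^4 - 478γ^2 + 32761 = 0. So γ is a root of x^4 - 478x^2 + 32761. This polynomial is irreducible over Q: it has no rational root (each ±√29 ± √210 is irrational), and any factorization into two quadratics over Q would force √(6090) ∈ Q (pairing opposite roots) or √29, √210 ∈ Q (other pairings), all impossible. Hence [Q(γ):Q] = 4 = [Q(√29, √210):Q], so Q(γ) = Q(√29, √210).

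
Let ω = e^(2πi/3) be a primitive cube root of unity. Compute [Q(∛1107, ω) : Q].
[Q(∛1107, ω) : Q] = 6

[Q(∛1107):Q] = 3 (min poly x^3 - 1107, irreducible since 1107 is not a perfect cube). [Q(ω):Q] = 2 (min poly x^2 + x + 1). Since Q(∛1107) ⊂ R and ω ∉ R, we have ω ∉ Q(∛1107), so x^2 + x + 1 remains irreducible over Q(∛1107) and [Q(∛1107, ω) : Q(∛1107)] = 2. By the tower law, [Q(∛1107, ω) : Q] = 3 · 2 = 6. (In fact Q(∛1107, ω) is the splitting field of x^3 - 1107 over Q.)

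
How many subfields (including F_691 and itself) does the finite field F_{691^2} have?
F_{691^2} has 2 subfields

The subfields of F_{p^n} are exactly the fields F_{p^d} for d | n (each is the fixed field of the unique index-d subgroup of Gal(F_{p^n}/F_p) ≅ Z/nZ). The divisors of n = 2 are {1, 2}, giving 2 subfields: F_{691^1}, F_{691^2}.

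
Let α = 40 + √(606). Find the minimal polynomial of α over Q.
m_α(x) = x^2 - 80x + 994

From α - 40 = √(606), squaring gives (α - 40)^2 = 606, i.e. α^2 - 80α + 1600 = 606, so α^2 - 80α + 994 = 0. The discriminant of x^2 - 80x + 994 is (-80)^2 - 4·(994) = 6400 - 3976 = 2424, and 4·(606) is not a perfect square in Q since 606 is squarefree and ≠ 1. Hence x^2 - 80x + 994 is irreducible over Q and is the minimal polynomial of α.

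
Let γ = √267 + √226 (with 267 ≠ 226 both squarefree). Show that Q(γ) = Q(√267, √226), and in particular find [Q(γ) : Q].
[Q(γ) : Q] = 4 (equivalently, Q(γ) = Q(√267, √226))

Obviously Q(γ) ⊆ Q(√267, √226), and [Q(√267, √226):Q] = 4 (since 267, 226 are distinct squarefree integers > 1 with 60342 not a perfect square). To show equality we compute the minimal polynomial of γ. From γ = √267 + √226: γ^2 = 267 + 2√(60342) + 226 = 493 + 2√(60342), so γ^2 - 493 = 2√(60342); squaring, (γ^2 - 493)^2 = 4·60342, i.e. γ^4 - 986γ^2 + 243049 - 241368 = 0, i.e. γ^4 - 986γ^2 + 1681 = 0. So γ is a root of x^4 - 986x^2 + 1681. This polynomial is irreducible over Q: it has no rational root (each ±√267 ± √226 is irrational), and any factorization into two quadratics over Q would force √(60342) ∈ Q (pairing opposite roots) or √267, √226 ∈ Q (other pairings), all impossible. Hence [Q(γ):Q] = 4 = [Q(√267, √226):Q], so Q(γ) = Q(√267, √226).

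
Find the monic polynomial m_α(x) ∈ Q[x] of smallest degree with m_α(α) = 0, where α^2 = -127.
m_α(x) = x^2 + 127

α satisfies α^2 + 127 = 0, so x^2 + 127 annihilates α. Since d = -127 is squarefree and ≠ 1, it is not a perfect square in Q, so x^2 + 127 has no rational root and is therefore irreducible over Q (a degree-2 polynomial over a field is irreducible iff it has no root). Hence m_α(x) = x^2 + 127.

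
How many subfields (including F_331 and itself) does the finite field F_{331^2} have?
F_{331^2} has 2 subfields

The subfields of F_{p^n} are exactly the fields F_{p^d} for d | n (each is the fixed field of the unique index-d subgroup of Gal(F_{p^n}/F_p) ≅ Z/nZ). The divisors of n = 2 are {1, 2}, giving 2 subfields: F_{331^1}, F_{331^2}.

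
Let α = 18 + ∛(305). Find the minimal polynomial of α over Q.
m_α(x) = x^3 - 54x^2 + 972x - 6137

Set β = α - 18 = ∛(305), so β^3 = 305. Then (α - 18)^3 - 305 = 0, i.e. α is a root of g(x) = (x - 18)^3 - 305 = x^3 - 54x^2 + 972x - 6137. Since g(x) = h(x - 18) where h(x) = x^3 - 305, and h is irreducible over Q (because 305 is not a perfect cube, so h has no rational root, and a monic cubic with no rational root is irreducible), g is also irreducible (irreducibility is preserved under the substitution x → x - 18). Hence m_α(x) = x^3 - 54x^2 + 972x - 6137.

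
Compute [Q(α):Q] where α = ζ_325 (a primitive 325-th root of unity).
[Q(α):Q] = 240

The minimal polynomial of ζ_325 over Q is the 325-th cyclotomic polynomial Φ_325(x), which is irreducible over Q and has degree φ(325) = 240. Hence [Q(α):Q] = φ(325) = 240.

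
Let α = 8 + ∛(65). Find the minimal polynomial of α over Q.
m_α(x) = x^3 - 24x^2 + 192x - 577

Set β = α - 8 = ∛(65), so β^3 = 65. Then (α - 8)^3 - 65 = 0, i.e. α is a root of g(x) = (x - 8)^3 - 65 = x^3 - 24x^2 + 192x - 577. Since g(x) = h(x - 8) where h(x) = x^3 - 65, and h is irreducible over Q (because 65 is not a perfect cube, so h has no rational root, and a monic cubic with no rational root is irreducible), g is also irreducible (irreducibility is preserved under the substitution x → x - 8). Hence m_α(x) = x^3 - 24x^2 + 192x - 577.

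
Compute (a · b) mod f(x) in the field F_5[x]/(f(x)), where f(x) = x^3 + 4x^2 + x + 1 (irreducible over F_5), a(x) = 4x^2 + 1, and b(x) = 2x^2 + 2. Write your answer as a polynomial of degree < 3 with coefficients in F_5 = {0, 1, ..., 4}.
a · b ≡ 4x + 4 (mod f(x))

Multiply in F_5[x]: a(x)·b(x) = (4x^2 + 1)·(2x^2 + 2) = 3x^4 + 2. This has degree ≥ 3, so divide by f(x) over F_5: 3x^4 + 2 = (3x + 3)·(x^3 + 4x^2 + x + 1) + (4x + 4). Hence a·b ≡ 4x + 4 (mod f). (F_5[x]/(f) is a field with 5^3 = 125 elements since f is irreducible of degree 3.)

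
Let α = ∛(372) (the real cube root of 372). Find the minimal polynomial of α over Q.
m_α(x) = x^3 - 372

α satisfies α^3 = 372, so x^3 - 372 annihilates α. By the rational root test, a rational root p/q (in lowest terms) of x^3 - 372 would satisfy p^3 = 372 q^3, forcing q = 1 and p^3 = 372; but 372 is not a perfect cube, contradiction. A monic cubic over Q with no rational root is irreducible (any nontrivial factorization would include a linear factor). Hence x^3 - 372 is the minimal polynomial of α, and in particular [Q(α):Q] = 3.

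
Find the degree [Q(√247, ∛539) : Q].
[Q(√247, ∛539) : Q] = 6

Let L = Q(√247, ∛539). Since Q(√247) ⊂ L and [Q(√247):Q] = 2, the tower law gives 2 | [L:Q]. Likewise Q(∛539) ⊂ L with [Q(∛539):Q] = 3 (because 539 is not a perfect cube), so 3 | [L:Q]. As gcd(2,3) = 1, [L:Q] is divisible by 6. Conversely L is generated over Q by √247 and ∛539, so [L:Q] ≤ 2·3 = 6. Therefore [Q(√247, ∛539) : Q] = 6.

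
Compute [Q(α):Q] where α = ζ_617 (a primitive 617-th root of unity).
[Q(α):Q] = 616

The minimal polynomial of ζ_617 over Q is the 617-th cyclotomic polynomial Φ_617(x), which is irreducible over Q and has degree φ(617) = 616. Hence [Q(α):Q] = φ(617) = 616.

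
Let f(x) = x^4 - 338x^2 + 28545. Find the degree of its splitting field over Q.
[K : Q] = 4

Solving the quadratic in x^2: x^2 = (338 ± √(338^2 - 4·28545))/2 = (338 ± √64)/2 = (338 ± 8)/2, giving x^2 = 173 or x^2 = 165. So f(x) = (x^2 - 173)(x^2 - 165) and the roots of f are ±√173, ±√165. Hence the splitting field is K = Q(√173, √165). Since 173 and 165 are distinct squarefree integers > 1, their product 28545 is not a perfect square, so √165 ∉ Q(√173). By the tower law [K:Q] = [Q(√173,√165):Q(√173)] · [Q(√173):Q] = 2 · 2 = 4.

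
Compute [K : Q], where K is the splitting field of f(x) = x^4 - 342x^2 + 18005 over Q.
[K : Q] = 4

Solving the quadratic in x^2: x^2 = (342 ± √(342^2 - 4·18005))/2 = (342 ± √44944)/2 = (342 ± 212)/2, giving x^2 = 65 or x^2 = 277. So f(x) = (x^2 - 65)(x^2 - 277) and the roots of f are ±√65, ±√277. Hence the splitting field is K = Q(√65, √277). Since 65 and 277 are distinct squarefree integers > 1, their product 18005 is not a perfect square, so √277 ∉ Q(√65). By the tower law [K:Q] = [Q(√65,√277):Q(√65)] · [Q(√65):Q] = 2 · 2 = 4.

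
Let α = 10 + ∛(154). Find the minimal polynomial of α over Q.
m_α(x) = x^3 - 30x^2 + 300x - 1154

Set β = α - 10 = ∛(154), so β^3 = 154. Then (α - 10)^3 - 154 = 0, i.e. α is a root of g(x) = (x - 10)^3 - 154 = x^3 - 30x^2 + 300x - 1154. Since g(x) = h(x - 10) where h(x) = x^3 - 154, and h is irreducible over Q (because 154 is not a perfect cube, so h has no rational root, and a monic cubic with no rational root is irreducible), g is also irreducible (irreducibility is preserved under the substitution x → x - 10). Hence m_α(x) = x^3 - 30x^2 + 300x - 1154.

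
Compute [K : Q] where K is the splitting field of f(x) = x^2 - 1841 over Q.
[K : Q] = 2

f(x) = x^2 - 1841 factors as (x - √1841)(x + √1841). The splitting field is K = Q(√1841). Since 1841 is squarefree and > 1, it is not a perfect square, so x^2 - 1841 is irreducible over Q and [Q(√1841) : Q] = 2. Hence [K : Q] = 2.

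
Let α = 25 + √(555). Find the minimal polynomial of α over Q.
m_α(x) = x^2 - 50x + 70

From α - 25 = √(555), squaring gives (α - 25)^2 = 555, i.e. α^2 - 50α + 625 = 555, so α^2 - 50α + 70 = 0. The discriminant of x^2 - 50x + 70 is (-50)^2 - 4·(70) = 2500 - 280 = 2220, and 4·(555) is not a perfect square in Q since 555 is squarefree and ≠ 1. Hence x^2 - 50x + 70 is irreducible over Q and is the minimal polynomial of α.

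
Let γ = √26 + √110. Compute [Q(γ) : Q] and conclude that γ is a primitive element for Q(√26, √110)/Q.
[Q(γ) : Q] = 4 (equivalently, Q(γ) = Q(√26, √110))

Obviously Q(γ) ⊆ Q(√26, √110), and [Q(√26, √110):Q] = 4 (since 26, 110 are distinct squarefree integers > 1 with 2860 not a perfect square). To show equality we compute the minimal polynomial of γ. From γ = √26 + √110: γ^2 = 26 + 2√(2860) + 110 = 136 + 2√(2860), so γ^2 - 136 = 2√(2860); squaring, (γ^2 - 136)^2 = 4·2860, i.e. γ^4 - 272γ^2 + 18496 - 11440 = 0, i.e. γ^4 - 272γ^2 + 7056 = 0. So γ is a root of x^4 - 272x^2 + 7056. This polynomial is irreducible over Q: it has no rational root (each ±√26 ± √110 is irrational), and any factorization into two quadratics over Q would force √(2860) ∈ Q (pairing opposite roots) or √26, √110 ∈ Q (other pairings), all impossible. Hence [Q(γ):Q] = 4 = [Q(√26, √110):Q], so Q(γ) = Q(√26, √110).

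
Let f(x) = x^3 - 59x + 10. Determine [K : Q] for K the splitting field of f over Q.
[K : Q] = 6

By the rational root test, any rational root of the monic integer polynomial f(x) = x^3 - 59x + 10 must be an integer dividing the constant term 10, i.e. one of ±{1, 2, 5, 10}. Evaluating: f(1) = -48, f(-1) = 68, f(2) = -100, f(-2) = 120, f(5) = -160, f(-5) = 180, f(10) = 420, f(-10) = -400; none is 0, so f has no rational root and is therefore irreducible over Q (a cubic with no linear factor over a field is irreducible). For an irreducible cubic, the Galois group is A_3 or S_3 according as the discriminant disc(f) = -4a^3 - 27b^2 = -4·(-59)^3 - 27·(10)^2 = 818816 is or is not a square in Q. Here disc(f) = 818816 is not a perfect square in Q, so the Galois group of f over Q is not contained in A_3 and must be all of S_3. The splitting field has degree |S_3| = 6 over Q, so [K : Q] = 6.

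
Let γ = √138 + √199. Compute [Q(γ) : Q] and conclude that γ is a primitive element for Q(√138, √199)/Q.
[Q(γ) : Q] = 4 (equivalently, Q(γ) = Q(√138, √199))

Obviously Q(γ) ⊆ Q(√138, √199), and [Q(√138, √199):Q] = 4 (since 138, 199 are distinct squarefree integers > 1 with 27462 not a perfect square). To show equality we compute the minimal polynomial of γ. From γ = √138 + √199: γ^2 = 138 + 2√(27462) + 199 = 337 + 2√(27462), so γ^2 - 337 = 2√(27462); squaring, (γ^2 - 337)^2 = 4·27462, i.e. γ^4 - 674γ^2 + 113569 - 109848 = 0, i.e. γ^4 - 674γ^2 + 3721 = 0. So γ is a root of x^4 - 674x^2 + 3721. This polynomial is irreducible over Q: it has no rational root (each ±√138 ± √199 is irrational), and any factorization into two quadratics over Q would force √(27462) ∈ Q (pairing opposite roots) or √138, √199 ∈ Q (other pairings), all impossible. Hence [Q(γ):Q] = 4 = [Q(√138, √199):Q], so Q(γ) = Q(√138, √199).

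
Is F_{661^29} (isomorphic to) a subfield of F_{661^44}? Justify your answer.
No: F_{661^29} is not a subfield of F_{661^44}

F_{p^m} embeds in F_{p^n} iff m | n. Here 29 ∤ 44 (since 44 = 1·29 + 15 with remainder 15 ≠ 0), so F_{661^29} is not a subfield of F_{661^44}. Equivalently: if it were, the tower law would give 29 = [F_{661^29}:F_661] dividing [F_{661^44}:F_661] = 44, contradiction.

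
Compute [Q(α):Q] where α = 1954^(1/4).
[Q(α):Q] = 4

α is a root of x^4 - 1954. By Eisenstein's criterion at the prime p = 2 (which divides the constant term 1954 but p^2 = 4 does not, since 1954 is squarefree), x^4 - 1954 is irreducible over Q. Hence [Q(α):Q] = 4.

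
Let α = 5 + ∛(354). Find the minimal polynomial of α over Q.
m_α(x) = x^3 - 15x^2 + 75x - 479

Set β = α - 5 = ∛(354), so β^3 = 354. Then (α - 5)^3 - 354 = 0, i.e. α is a root of g(x) = (x - 5)^3 - 354 = x^3 - 15x^2 + 75x - 479. Since g(x) = h(x - 5) where h(x) = x^3 - 354, and h is irreducible over Q (because 354 is not a perfect cube, so h has no rational root, and a monic cubic with no rational root is irreducible), g is also irreducible (irreducibility is preserved under the substitution x → x - 5). Hence m_α(x) = x^3 - 15x^2 + 75x - 479.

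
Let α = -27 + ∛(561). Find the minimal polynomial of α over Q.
m_α(x) = x^3 + 81x^2 + 2187x + 19122

Set β = α + 27 = ∛(561), so β^3 = 561. Then (α + 27)^3 - 561 = 0, i.e. α is a root of g(x) = (x + 27)^3 - 561 = x^3 + 81x^2 + 2187x + 19122. Since g(x) = h(x + 27) where h(x) = x^3 - 561, and h is irreducible over Q (because 561 is not a perfect cube, so h has no rational root, and a monic cubic with no rational root is irreducible), g is also irreducible (irreducibility is preserved under the substitution x → x + 27). Hence m_α(x) = x^3 + 81x^2 + 2187x + 19122.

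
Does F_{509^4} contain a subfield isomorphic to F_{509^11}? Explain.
No: F_{509^11} is not a subfield of F_{509^4}

F_{p^m} embeds in F_{p^n} iff m | n. Here 11 ∤ 4 (since 4 = 0·11 + 4 with remainder 4 ≠ 0), so F_{509^11} is not a subfield of F_{509^4}. Equivalently: if it were, the tower law would give 11 = [F_{509^11}:F_509] dividing [F_{509^4}:F_509] = 4, contradiction.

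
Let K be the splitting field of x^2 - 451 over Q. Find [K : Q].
[K : Q] = 2

f(x) = x^2 - 451 factors as (x - √451)(x + √451). The splitting field is K = Q(√451). Since 451 is squarefree and > 1, it is not a perfect square, so x^2 - 451 is irreducible over Q and [Q(√451) : Q] = 2. Hence [K : Q] = 2.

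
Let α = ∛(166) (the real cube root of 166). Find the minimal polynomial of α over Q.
m_α(x) = x^3 - 166

α satisfies α^3 = 166, so x^3 - 166 annihilates α. By the rational root test, a rational root p/q (in lowest terms) of x^3 - 166 would satisfy p^3 = 166 q^3, forcing q = 1 and p^3 = 166; but 166 is not a perfect cube, contradiction. A monic cubic over Q with no rational root is irreducible (any nontrivial factorization would include a linear factor). Hence x^3 - 166 is the minimal polynomial of α, and in particular [Q(α):Q] = 3.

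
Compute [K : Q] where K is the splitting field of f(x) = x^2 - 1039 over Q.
[K : Q] = 2

f(x) = x^2 - 1039 factors as (x - √1039)(x + √1039). The splitting field is K = Q(√1039). Since 1039 is squarefree and > 1, it is not a perfect square, so x^2 - 1039 is irreducible over Q and [Q(√1039) : Q] = 2. Hence [K : Q] = 2.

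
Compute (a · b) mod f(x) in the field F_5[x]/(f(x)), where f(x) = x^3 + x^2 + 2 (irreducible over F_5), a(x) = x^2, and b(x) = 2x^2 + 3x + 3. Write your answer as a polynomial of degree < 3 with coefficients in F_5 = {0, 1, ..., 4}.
a · b ≡ 2x^2 + x + 3 (mod f(x))

Multiply in F_5[x]: a(x)·b(x) = (x^2)·(2x^2 + 3x + 3) = 2x^4 + 3x^3 + 3x^2. This has degree ≥ 3, so divide by f(x) over F_5: 2x^4 + 3x^3 + 3x^2 = (2x + 1)·(x^3 + x^2 + 2) + (2x^2 + x + 3). Hence a·b ≡ 2x^2 + x + 3 (mod f). (F_5[x]/(f) is a field with 5^3 = 125 elements since f is irreducible of degree 3.)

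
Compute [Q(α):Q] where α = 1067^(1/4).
[Q(α):Q] = 4

α is a root of x^4 - 1067. By Eisenstein's criterion at the prime p = 11 (which divides the constant term 1067 but p^2 = 121 does not, since 1067 is squarefree), x^4 - 1067 is irreducible over Q. Hence [Q(α):Q] = 4.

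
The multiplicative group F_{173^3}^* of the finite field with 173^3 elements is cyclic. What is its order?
|F_{173^3}^*| = 5177716

F_{173^3} has 173^3 = 5177717 elements; its multiplicative group consists of all nonzero elements, so |F_{173^3}^*| = 5177717 - 1 = 5177716. (It is cyclic since any finite subgroup of the multiplicative group of a field is cyclic.)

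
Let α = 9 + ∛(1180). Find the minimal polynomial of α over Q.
m_α(x) = x^3 - 27x^2 + 243x - 1909

Set β = α - 9 = ∛(1180), so β^3 = 1180. Then (α - 9)^3 - 1180 = 0, i.e. α is a root of g(x) = (x - 9)^3 - 1180 = x^3 - 27x^2 + 243x - 1909. Since g(x) = h(x - 9) where h(x) = x^3 - 1180, and h is irreducible over Q (because 1180 is not a perfect cube, so h has no rational root, and a monic cubic with no rational root is irreducible), g is also irreducible (irreducibility is preserved under the substitution x → x - 9). Hence m_α(x) = x^3 - 27x^2 + 243x - 1909.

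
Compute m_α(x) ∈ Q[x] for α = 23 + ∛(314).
m_α(x) = x^3 - 69x^2 + 1587x - 12481

Set β = α - 23 = ∛(314), so β^3 = 314. Then (α - 23)^3 - 314 = 0, i.e. α is a root of g(x) = (x - 23)^3 - 314 = x^3 - 69x^2 + 1587x - 12481. Since g(x) = h(x - 23) where h(x) = x^3 - 314, and h is irreducible over Q (because 314 is not a perfect cube, so h has no rational root, and a monic cubic with no rational root is irreducible), g is also irreducible (irreducibility is preserved under the substitution x → x - 23). Hence m_α(x) = x^3 - 69x^2 + 1587x - 12481.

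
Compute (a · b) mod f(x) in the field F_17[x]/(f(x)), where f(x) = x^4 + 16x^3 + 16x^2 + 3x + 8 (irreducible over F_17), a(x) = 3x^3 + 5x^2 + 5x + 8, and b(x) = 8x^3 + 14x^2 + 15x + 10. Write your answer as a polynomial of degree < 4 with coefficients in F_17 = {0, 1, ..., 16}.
a · b ≡ 14x^3 + 12x^2 + 14x + 10 (mod f(x))

Multiply in F_17[x]: a(x)·b(x) = (3x^3 + 5x^2 + 5x + 8)·(8x^3 + 14x^2 + 15x + 10) = 7x^6 + 14x^5 + 2x^4 + x^3 + 16x^2 + 12. This has degree ≥ 4, so divide by f(x) over F_17: 7x^6 + 14x^5 + 2x^4 + x^3 + 16x^2 + 12 = (7x^2 + 4x + 13)·(x^4 + 16x^3 + 16x^2 + 3x + 8) + (14x^3 + 12x^2 + 14x + 10). Hence a·b ≡ 14x^3 + 12x^2 + 14x + 10 (mod f). (F_17[x]/(f) is a field with 17^4 = 83521 elements since f is irreducible of degree 4.)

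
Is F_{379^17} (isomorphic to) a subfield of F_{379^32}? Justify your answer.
No: F_{379^17} is not a subfield of F_{379^32}

F_{p^m} embeds in F_{p^n} iff m | n. Here 17 ∤ 32 (since 32 = 1·17 + 15 with remainder 15 ≠ 0), so F_{379^17} is not a subfield of F_{379^32}. Equivalently: if it were, the tower law would give 17 = [F_{379^17}:F_379] dividing [F_{379^32}:F_379] = 32, contradiction.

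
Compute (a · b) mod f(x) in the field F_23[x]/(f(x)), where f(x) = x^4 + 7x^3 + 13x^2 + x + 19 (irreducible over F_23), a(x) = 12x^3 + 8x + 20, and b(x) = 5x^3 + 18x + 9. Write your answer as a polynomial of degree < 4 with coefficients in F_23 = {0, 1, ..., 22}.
a · b ≡ 12x^3 + 9x^2 + 16x (mod f(x))

Multiply in F_23[x]: a(x)·b(x) = (12x^3 + 8x + 20)·(5x^3 + 18x + 9) = 14x^6 + 3x^4 + x^3 + 6x^2 + 18x + 19. This has degree ≥ 4, so divide by f(x) over F_23: 14x^6 + 3x^4 + x^3 + 6x^2 + 18x + 19 = (14x^2 + 17x + 1)·(x^4 + 7x^3 + 13x^2 + x + 19) + (12x^3 + 9x^2 + 16x). Hence a·b ≡ 12x^3 + 9x^2 + 16x (mod f). (F_23[x]/(f) is a field with 23^4 = 279841 elements since f is irreducible of degree 4.)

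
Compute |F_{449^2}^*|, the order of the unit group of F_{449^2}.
|F_{449^2}^*| = 201600

F_{449^2} has 449^2 = 201601 elements; its multiplicative group consists of all nonzero elements, so |F_{449^2}^*| = 201601 - 1 = 201600. (It is cyclic since any finite subgroup of the multiplicative group of a field is cyclic.)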